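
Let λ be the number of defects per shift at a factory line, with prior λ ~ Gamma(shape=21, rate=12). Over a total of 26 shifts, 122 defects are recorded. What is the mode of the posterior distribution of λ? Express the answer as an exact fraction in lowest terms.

Total count 122 over total exposure 26 shifts.
Conjugate update: add total count to the shape and total exposure to the rate, giving Gamma(143, 38).
Posterior mode = (α'−1)/β' = 142/38 = 71/19.

71/19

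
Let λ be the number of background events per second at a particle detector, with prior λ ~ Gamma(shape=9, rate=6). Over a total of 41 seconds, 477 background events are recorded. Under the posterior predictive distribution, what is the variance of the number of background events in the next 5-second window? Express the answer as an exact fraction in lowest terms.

Total count 477 over total exposure 41 seconds.
By Gamma–Poisson conjugacy, the posterior is Gamma(α + Σx, β + Σt) = Gamma(9 + 477, 6 + 41) = Gamma(486, 47).
The posterior predictive for a window of length T is Negative Binomial with variance T·α'·(β'+T)/β'² = 5·486·52/2209 = 126360/2209.

126360/2209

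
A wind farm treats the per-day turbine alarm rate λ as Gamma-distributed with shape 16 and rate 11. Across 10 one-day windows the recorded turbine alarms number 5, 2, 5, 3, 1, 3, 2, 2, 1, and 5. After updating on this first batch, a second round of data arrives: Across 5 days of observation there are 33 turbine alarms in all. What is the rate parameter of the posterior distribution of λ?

26

Total count: 5 + 2 + 5 + 3 + 1 + 3 + 2 + 2 + 1 + 5 = 29.
Total exposure: 10 days.
After the first batch: Gamma(16 + 29, 11 + 10) = Gamma(45, 21).
Total count 33 over total exposure 5 days.
After the second batch: Gamma(45 + 33, 21 + 5) = Gamma(78, 26).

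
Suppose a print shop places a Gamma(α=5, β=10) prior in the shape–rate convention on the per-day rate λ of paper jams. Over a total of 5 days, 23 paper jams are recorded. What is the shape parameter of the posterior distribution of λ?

Total count 23 over total exposure 5 days.
By Gamma–Poisson conjugacy, the posterior is Gamma(α + Σx, β + Σt) = Gamma(5 + 23, 10 + 5) = Gamma(28, 15).

28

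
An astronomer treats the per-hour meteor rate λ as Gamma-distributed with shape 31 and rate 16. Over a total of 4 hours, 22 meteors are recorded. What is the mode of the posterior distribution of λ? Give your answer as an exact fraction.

13/5

Total count 22 over total exposure 4 hours.
By Gamma–Poisson conjugacy, the posterior is Gamma(α + Σx, β + Σt) = Gamma(31 + 22, 16 + 4) = Gamma(53, 20).
Posterior mode = (α'−1)/β' = 52/20 = 13/5.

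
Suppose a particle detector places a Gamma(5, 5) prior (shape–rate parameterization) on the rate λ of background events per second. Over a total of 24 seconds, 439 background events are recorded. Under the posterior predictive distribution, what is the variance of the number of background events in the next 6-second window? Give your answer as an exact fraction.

Total count 439 over total exposure 24 seconds.
Gamma(α, β) with Poisson data over total exposure Σt gives posterior Gamma(α+Σx, β+Σt) = Gamma(444, 29).
The posterior predictive for a window of length T is Negative Binomial with variance T·α'·(β'+T)/β'² = 6·444·35/841 = 93240/841.

93240/841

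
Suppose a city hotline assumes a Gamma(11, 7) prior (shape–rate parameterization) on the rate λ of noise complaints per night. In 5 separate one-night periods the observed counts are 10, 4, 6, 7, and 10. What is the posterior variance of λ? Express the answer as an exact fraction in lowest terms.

Total count: 10 + 4 + 6 + 7 + 10 = 37.
Total exposure: 5 nights.
The Gamma prior is conjugate for the Poisson rate, so λ | data ~ Gamma(11+37, 7+5) = Gamma(48, 12).
Posterior variance = α'/β'² = 48/144 = 1/3.

1/3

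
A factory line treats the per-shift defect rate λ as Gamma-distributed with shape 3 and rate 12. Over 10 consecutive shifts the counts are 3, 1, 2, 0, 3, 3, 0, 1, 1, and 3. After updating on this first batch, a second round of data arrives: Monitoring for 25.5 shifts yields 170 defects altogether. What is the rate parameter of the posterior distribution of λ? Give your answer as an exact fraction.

Total count: 3 + 1 + 2 + 0 + 3 + 3 + 0 + 1 + 1 + 3 = 17.
Total exposure: 10 shifts.
After the first batch: Gamma(3 + 17, 12 + 10) = Gamma(20, 22).
Total count 170 over total exposure 25.5 shifts.
After the second batch: Gamma(20 + 170, 22 + 25.5) = Gamma(190, 95/2).

95/2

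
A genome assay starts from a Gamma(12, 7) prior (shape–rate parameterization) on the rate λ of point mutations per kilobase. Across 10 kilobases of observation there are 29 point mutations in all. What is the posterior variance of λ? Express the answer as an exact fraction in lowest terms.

Total count 29 over total exposure 10 kilobases.
Conjugate update: add total count to the shape and total exposure to the rate, giving Gamma(41, 17).
Posterior variance = α'/β'² = 41/289.

41/289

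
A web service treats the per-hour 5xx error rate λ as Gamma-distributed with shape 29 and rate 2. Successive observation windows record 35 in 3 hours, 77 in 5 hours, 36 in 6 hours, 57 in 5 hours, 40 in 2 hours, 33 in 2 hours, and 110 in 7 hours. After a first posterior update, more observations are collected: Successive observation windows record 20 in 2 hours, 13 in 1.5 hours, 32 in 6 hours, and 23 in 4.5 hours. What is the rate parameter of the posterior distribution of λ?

46

Total count: 35 + 77 + 36 + 57 + 40 + 33 + 110 = 388.
Total exposure: 3 + 5 + 6 + 5 + 2 + 2 + 7 = 30 hours.
After the first batch: Gamma(29 + 388, 2 + 30) = Gamma(417, 32).
Total count: 20 + 13 + 32 + 23 = 88.
Total exposure: 2 + 1.5 + 6 + 4.5 = 14 hours.
After the second batch: Gamma(417 + 88, 32 + 14) = Gamma(505, 46).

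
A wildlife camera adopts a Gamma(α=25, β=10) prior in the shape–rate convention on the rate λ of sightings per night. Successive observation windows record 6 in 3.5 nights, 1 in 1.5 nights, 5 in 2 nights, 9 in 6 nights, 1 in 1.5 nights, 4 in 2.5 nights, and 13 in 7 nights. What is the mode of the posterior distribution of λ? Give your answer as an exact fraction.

Total count: 6 + 1 + 5 + 9 + 1 + 4 + 13 = 39.
Total exposure: 3.5 + 1.5 + 2 + 6 + 1.5 + 2.5 + 7 = 24 nights.
Conjugate update: add total count to the shape and total exposure to the rate, giving Gamma(64, 34).
Posterior mode = (α'−1)/β' = 63/34.

63/34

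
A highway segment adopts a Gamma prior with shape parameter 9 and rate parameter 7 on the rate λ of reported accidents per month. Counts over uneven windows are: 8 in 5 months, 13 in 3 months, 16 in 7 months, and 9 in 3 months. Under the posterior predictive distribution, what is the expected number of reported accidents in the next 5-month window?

Total count: 8 + 13 + 16 + 9 = 46.
Total exposure: 5 + 3 + 7 + 3 = 18 months.
By Gamma–Poisson conjugacy, the posterior is Gamma(α + Σx, β + Σt) = Gamma(9 + 46, 7 + 18) = Gamma(55, 25).
Predictive mean over a 5-month window = T·E[λ|data] = 5·55/25 = 11.

11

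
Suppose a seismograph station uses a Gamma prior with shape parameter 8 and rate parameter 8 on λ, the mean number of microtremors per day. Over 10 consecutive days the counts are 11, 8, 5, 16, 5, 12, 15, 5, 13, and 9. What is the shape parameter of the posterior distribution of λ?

Total count: 11 + 8 + 5 + 16 + 5 + 12 + 15 + 5 + 13 + 9 = 99.
Total exposure: 10 days.
Posterior: α' = 8 + 99 = 107, β' = 8 + 10 = 18.

107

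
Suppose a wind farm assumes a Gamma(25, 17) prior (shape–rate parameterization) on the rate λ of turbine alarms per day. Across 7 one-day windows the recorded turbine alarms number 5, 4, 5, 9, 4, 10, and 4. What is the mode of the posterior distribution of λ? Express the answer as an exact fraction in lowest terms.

Total count: 5 + 4 + 5 + 9 + 4 + 10 + 4 = 41.
Total exposure: 7 days.
Conjugate update: add total count to the shape and total exposure to the rate, giving Gamma(66, 24).
Posterior mode = (α'−1)/β' = 65/24.

65/24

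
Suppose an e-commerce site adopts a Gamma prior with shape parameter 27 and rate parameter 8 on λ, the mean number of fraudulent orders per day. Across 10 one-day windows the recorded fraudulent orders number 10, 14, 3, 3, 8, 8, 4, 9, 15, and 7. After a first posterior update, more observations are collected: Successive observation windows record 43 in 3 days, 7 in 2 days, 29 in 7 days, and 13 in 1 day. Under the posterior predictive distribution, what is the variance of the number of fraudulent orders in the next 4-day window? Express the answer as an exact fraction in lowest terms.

Total count: 10 + 14 + 3 + 3 + 8 + 8 + 4 + 9 + 15 + 7 = 81.
Total exposure: 10 days.
After the first batch: Gamma(27 + 81, 8 + 10) = Gamma(108, 18).
Total count: 43 + 7 + 29 + 13 = 92.
Total exposure: 3 + 2 + 7 + 1 = 13 days.
After the second batch: Gamma(108 + 92, 18 + 13) = Gamma(200, 31).
The posterior predictive for a window of length T is Negative Binomial with variance T·α'·(β'+T)/β'² = 4·200·35/961 = 28000/961.

28000/961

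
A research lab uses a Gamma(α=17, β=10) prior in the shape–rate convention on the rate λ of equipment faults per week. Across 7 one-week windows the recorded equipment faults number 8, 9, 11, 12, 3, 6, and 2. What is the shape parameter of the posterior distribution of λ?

68

Total count: 8 + 9 + 11 + 12 + 3 + 6 + 2 = 51.
Total exposure: 7 weeks.
Conjugate update: add total count to the shape and total exposure to the rate, giving Gamma(68, 17).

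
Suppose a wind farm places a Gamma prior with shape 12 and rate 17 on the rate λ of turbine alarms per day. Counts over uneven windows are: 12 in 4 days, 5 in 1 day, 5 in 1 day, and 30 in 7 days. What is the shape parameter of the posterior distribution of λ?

64

Total count: 12 + 5 + 5 + 30 = 52.
Total exposure: 4 + 1 + 1 + 7 = 13 days.
The Gamma prior is conjugate for the Poisson rate, so λ | data ~ Gamma(12+52, 17+13) = Gamma(64, 30).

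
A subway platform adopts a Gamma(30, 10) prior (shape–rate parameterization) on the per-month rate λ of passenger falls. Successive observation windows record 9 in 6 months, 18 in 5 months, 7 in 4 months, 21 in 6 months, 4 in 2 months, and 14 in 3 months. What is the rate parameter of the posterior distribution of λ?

Total count: 9 + 18 + 7 + 21 + 4 + 14 = 73.
Total exposure: 6 + 5 + 4 + 6 + 2 + 3 = 26 months.
Conjugate update: add total count to the shape and total exposure to the rate, giving Gamma(103, 36).

36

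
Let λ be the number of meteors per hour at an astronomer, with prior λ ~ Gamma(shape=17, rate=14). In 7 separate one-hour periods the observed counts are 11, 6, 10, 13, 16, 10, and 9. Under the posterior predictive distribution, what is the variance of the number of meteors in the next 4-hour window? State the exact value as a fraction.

Total count: 11 + 6 + 10 + 13 + 16 + 10 + 9 = 75.
Total exposure: 7 hours.
Conjugate update: add total count to the shape and total exposure to the rate, giving Gamma(92, 21).
The posterior predictive for a window of length T is Negative Binomial with variance T·α'·(β'+T)/β'² = 4·92·25/441 = 9200/441.

9200/441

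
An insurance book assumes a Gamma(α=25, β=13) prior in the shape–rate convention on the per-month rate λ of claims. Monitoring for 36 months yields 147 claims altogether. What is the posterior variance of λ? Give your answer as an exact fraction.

Total count 147 over total exposure 36 months.
Posterior: α' = 25 + 147 = 172, β' = 13 + 36 = 49.
Posterior variance = α'/β'² = 172/2401.

172/2401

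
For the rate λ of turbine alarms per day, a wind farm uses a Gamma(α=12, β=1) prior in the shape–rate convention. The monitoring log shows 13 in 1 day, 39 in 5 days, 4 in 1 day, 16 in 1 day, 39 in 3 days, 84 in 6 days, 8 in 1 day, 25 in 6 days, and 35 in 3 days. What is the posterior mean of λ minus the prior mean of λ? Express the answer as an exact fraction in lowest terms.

-61/28

Total count: 13 + 39 + 4 + 16 + 39 + 84 + 8 + 25 + 35 = 263.
Total exposure: 1 + 5 + 1 + 1 + 3 + 6 + 1 + 6 + 3 = 27 days.
Gamma(α, β) with Poisson data over total exposure Σt gives posterior Gamma(α+Σx, β+Σt) = Gamma(275, 28).
Posterior mean = 275/28 = 275/28; prior mean = 12/1 = 12. Difference = 275/28 − 12 = -61/28.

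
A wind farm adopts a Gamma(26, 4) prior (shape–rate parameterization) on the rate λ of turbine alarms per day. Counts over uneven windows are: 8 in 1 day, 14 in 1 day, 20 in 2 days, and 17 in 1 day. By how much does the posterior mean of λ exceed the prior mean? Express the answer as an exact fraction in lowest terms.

53/18

Total count: 8 + 14 + 20 + 17 = 59.
Total exposure: 1 + 1 + 2 + 1 = 5 days.
The Gamma prior is conjugate for the Poisson rate, so λ | data ~ Gamma(26+59, 4+5) = Gamma(85, 9).
Posterior mean = 85/9 = 85/9; prior mean = 26/4 = 13/2. Difference = 85/9 − 13/2 = 53/18.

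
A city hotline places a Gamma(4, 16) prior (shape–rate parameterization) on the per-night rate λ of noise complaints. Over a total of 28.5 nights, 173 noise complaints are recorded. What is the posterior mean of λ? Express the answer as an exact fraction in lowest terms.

Total count 173 over total exposure 28.5 nights.
By Gamma–Poisson conjugacy, the posterior is Gamma(α + Σx, β + Σt) = Gamma(4 + 173, 16 + 28.5) = Gamma(177, 89/2).
Posterior mean = α'/β' = 177/(89/2) = 354/89.

354/89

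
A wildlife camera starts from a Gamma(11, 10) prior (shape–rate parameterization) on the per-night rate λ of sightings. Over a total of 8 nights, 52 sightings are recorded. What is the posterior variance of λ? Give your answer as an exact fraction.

Total count 52 over total exposure 8 nights.
Gamma(α, β) with Poisson data over total exposure Σt gives posterior Gamma(α+Σx, β+Σt) = Gamma(63, 18).
Posterior variance = α'/β'² = 63/324 = 7/36.

7/36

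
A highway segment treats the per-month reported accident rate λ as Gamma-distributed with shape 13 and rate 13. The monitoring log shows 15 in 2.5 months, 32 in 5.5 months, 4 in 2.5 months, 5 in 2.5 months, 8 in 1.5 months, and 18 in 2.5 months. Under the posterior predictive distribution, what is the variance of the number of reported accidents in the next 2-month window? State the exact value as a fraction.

304/45

Total count: 15 + 32 + 4 + 5 + 8 + 18 = 82.
Total exposure: 2.5 + 5.5 + 2.5 + 2.5 + 1.5 + 2.5 = 17 months.
By Gamma–Poisson conjugacy, the posterior is Gamma(α + Σx, β + Σt) = Gamma(13 + 82, 13 + 17) = Gamma(95, 30).
The posterior predictive for a window of length T is Negative Binomial with variance T·α'·(β'+T)/β'² = 2·95·32/900 = 304/45.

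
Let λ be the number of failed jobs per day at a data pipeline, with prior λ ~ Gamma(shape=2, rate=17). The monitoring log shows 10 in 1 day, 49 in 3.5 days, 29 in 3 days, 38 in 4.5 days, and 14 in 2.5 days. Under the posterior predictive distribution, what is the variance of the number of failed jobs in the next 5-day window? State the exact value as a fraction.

103660/3969

Total count: 10 + 49 + 29 + 38 + 14 = 140.
Total exposure: 1 + 3.5 + 3 + 4.5 + 2.5 = 14.5 days.
By Gamma–Poisson conjugacy, the posterior is Gamma(α + Σx, β + Σt) = Gamma(2 + 140, 17 + 14.5) = Gamma(142, 63/2).
The posterior predictive for a window of length T is Negative Binomial with variance T·α'·(β'+T)/β'² = 5·142·(73/2)/(3969/4) = 103660/3969.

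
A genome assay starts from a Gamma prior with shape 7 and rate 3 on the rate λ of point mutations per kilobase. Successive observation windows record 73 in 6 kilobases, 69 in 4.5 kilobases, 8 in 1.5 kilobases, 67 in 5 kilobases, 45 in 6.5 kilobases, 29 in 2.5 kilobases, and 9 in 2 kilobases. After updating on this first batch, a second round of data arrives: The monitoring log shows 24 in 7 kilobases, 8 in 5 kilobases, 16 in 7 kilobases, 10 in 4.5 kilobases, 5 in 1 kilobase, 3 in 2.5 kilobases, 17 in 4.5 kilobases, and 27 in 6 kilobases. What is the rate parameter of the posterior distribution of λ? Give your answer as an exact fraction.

137/2

Total count: 73 + 69 + 8 + 67 + 45 + 29 + 9 = 300.
Total exposure: 6 + 4.5 + 1.5 + 5 + 6.5 + 2.5 + 2 = 28 kilobases.
After the first batch: Gamma(7 + 300, 3 + 28) = Gamma(307, 31).
Total count: 24 + 8 + 16 + 10 + 5 + 3 + 17 + 27 = 110.
Total exposure: 7 + 5 + 7 + 4.5 + 1 + 2.5 + 4.5 + 6 = 37.5 kilobases.
After the second batch: Gamma(307 + 110, 31 + 37.5) = Gamma(417, 137/2).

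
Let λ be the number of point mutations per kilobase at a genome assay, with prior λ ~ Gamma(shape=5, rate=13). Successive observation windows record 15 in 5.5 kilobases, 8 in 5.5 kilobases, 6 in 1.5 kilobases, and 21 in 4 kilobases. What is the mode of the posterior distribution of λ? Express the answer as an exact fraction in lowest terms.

108/59

Total count: 15 + 8 + 6 + 21 = 50.
Total exposure: 5.5 + 5.5 + 1.5 + 4 = 16.5 kilobases.
Gamma(α, β) with Poisson data over total exposure Σt gives posterior Gamma(α+Σx, β+Σt) = Gamma(55, 59/2).
Posterior mode = (α'−1)/β' = 54/(59/2) = 108/59.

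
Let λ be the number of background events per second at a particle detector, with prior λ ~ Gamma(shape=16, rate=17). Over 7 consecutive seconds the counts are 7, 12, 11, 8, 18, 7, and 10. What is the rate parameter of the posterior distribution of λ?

Total count: 7 + 12 + 11 + 8 + 18 + 7 + 10 = 73.
Total exposure: 7 seconds.
By Gamma–Poisson conjugacy, the posterior is Gamma(α + Σx, β + Σt) = Gamma(16 + 73, 17 + 7) = Gamma(89, 24).

24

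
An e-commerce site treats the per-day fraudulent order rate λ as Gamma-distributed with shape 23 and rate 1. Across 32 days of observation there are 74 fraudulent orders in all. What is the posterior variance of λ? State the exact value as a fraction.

97/1089

Total count 74 over total exposure 32 days.
Gamma(α, β) with Poisson data over total exposure Σt gives posterior Gamma(α+Σx, β+Σt) = Gamma(97, 33).
Posterior variance = α'/β'² = 97/1089.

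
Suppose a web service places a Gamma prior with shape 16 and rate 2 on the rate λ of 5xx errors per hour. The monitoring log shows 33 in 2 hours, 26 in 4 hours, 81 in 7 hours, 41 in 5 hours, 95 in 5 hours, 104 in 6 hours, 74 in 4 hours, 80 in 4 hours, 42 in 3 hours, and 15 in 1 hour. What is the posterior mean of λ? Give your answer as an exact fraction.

Total count: 33 + 26 + 81 + 41 + 95 + 104 + 74 + 80 + 42 + 15 = 591.
Total exposure: 2 + 4 + 7 + 5 + 5 + 6 + 4 + 4 + 3 + 1 = 41 hours.
By Gamma–Poisson conjugacy, the posterior is Gamma(α + Σx, β + Σt) = Gamma(16 + 591, 2 + 41) = Gamma(607, 43).
Posterior mean = α'/β' = 607/43.

607/43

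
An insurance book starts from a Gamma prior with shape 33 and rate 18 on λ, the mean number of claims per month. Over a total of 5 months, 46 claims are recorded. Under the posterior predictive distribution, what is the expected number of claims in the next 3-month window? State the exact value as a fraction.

237/23

Total count 46 over total exposure 5 months.
The Gamma prior is conjugate for the Poisson rate, so λ | data ~ Gamma(33+46, 18+5) = Gamma(79, 23).
Predictive mean over a 3-month window = T·E[λ|data] = 3·79/23 = 237/23.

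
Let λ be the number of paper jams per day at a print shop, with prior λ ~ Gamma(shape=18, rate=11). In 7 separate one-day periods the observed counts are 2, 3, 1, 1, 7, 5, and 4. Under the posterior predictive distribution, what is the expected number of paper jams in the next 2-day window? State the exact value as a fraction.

Total count: 2 + 3 + 1 + 1 + 7 + 5 + 4 = 23.
Total exposure: 7 days.
Posterior: α' = 18 + 23 = 41, β' = 11 + 7 = 18.
Predictive mean over a 2-day window = T·E[λ|data] = 2·41/18 = 41/9.

41/9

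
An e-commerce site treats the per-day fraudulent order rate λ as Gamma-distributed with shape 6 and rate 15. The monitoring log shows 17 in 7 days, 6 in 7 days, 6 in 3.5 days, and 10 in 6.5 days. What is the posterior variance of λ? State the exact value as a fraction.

Total count: 17 + 6 + 6 + 10 = 39.
Total exposure: 7 + 7 + 3.5 + 6.5 = 24 days.
Conjugate update: add total count to the shape and total exposure to the rate, giving Gamma(45, 39).
Posterior variance = α'/β'² = 45/1521 = 5/169.

5/169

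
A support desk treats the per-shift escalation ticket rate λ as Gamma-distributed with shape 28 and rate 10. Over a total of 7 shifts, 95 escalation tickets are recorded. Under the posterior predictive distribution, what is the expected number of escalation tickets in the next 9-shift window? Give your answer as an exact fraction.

1107/17

Total count 95 over total exposure 7 shifts.
Conjugate update: add total count to the shape and total exposure to the rate, giving Gamma(123, 17).
Predictive mean over a 9-shift window = T·E[λ|data] = 9·123/17 = 1107/17.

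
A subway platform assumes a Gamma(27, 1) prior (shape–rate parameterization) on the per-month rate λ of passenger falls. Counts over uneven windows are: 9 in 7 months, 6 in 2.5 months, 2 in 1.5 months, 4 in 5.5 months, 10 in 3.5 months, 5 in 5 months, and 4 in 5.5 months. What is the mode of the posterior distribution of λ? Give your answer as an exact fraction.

Total count: 9 + 6 + 2 + 4 + 10 + 5 + 4 = 40.
Total exposure: 7 + 2.5 + 1.5 + 5.5 + 3.5 + 5 + 5.5 = 30.5 months.
Gamma(α, β) with Poisson data over total exposure Σt gives posterior Gamma(α+Σx, β+Σt) = Gamma(67, 63/2).
Posterior mode = (α'−1)/β' = 66/(63/2) = 44/21.

44/21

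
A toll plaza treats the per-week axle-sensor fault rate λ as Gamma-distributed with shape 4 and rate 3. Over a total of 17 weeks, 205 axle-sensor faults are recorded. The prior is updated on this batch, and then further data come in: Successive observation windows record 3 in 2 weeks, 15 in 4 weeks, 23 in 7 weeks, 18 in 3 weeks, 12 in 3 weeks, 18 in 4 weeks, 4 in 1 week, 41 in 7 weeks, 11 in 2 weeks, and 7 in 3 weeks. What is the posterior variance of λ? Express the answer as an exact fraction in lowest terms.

361/3136

Total count 205 over total exposure 17 weeks.
After the first batch: Gamma(4 + 205, 3 + 17) = Gamma(209, 20).
Total count: 3 + 15 + 23 + 18 + 12 + 18 + 4 + 41 + 11 + 7 = 152.
Total exposure: 2 + 4 + 7 + 3 + 3 + 4 + 1 + 7 + 2 + 3 = 36 weeks.
After the second batch: Gamma(209 + 152, 20 + 36) = Gamma(361, 56).
Posterior variance = α'/β'² = 361/3136.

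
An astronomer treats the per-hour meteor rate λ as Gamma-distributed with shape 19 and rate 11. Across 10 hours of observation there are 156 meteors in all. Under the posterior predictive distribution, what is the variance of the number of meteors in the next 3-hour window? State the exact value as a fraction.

Total count 156 over total exposure 10 hours.
The Gamma prior is conjugate for the Poisson rate, so λ | data ~ Gamma(19+156, 11+10) = Gamma(175, 21).
The posterior predictive for a window of length T is Negative Binomial with variance T·α'·(β'+T)/β'² = 3·175·24/441 = 200/7.

200/7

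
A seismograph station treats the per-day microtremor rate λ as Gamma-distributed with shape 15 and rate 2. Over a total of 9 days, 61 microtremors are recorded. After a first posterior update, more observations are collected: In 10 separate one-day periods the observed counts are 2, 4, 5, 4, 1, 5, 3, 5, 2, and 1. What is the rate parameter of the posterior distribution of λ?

21

Total count 61 over total exposure 9 days.
After the first batch: Gamma(15 + 61, 2 + 9) = Gamma(76, 11).
Total count: 2 + 4 + 5 + 4 + 1 + 5 + 3 + 5 + 2 + 1 = 32.
Total exposure: 10 days.
After the second batch: Gamma(76 + 32, 11 + 10) = Gamma(108, 21).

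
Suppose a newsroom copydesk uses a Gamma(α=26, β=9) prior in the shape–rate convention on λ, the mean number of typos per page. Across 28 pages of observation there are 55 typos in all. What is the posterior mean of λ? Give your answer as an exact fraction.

Total count 55 over total exposure 28 pages.
Posterior: α' = 26 + 55 = 81, β' = 9 + 28 = 37.
Posterior mean = α'/β' = 81/37.

81/37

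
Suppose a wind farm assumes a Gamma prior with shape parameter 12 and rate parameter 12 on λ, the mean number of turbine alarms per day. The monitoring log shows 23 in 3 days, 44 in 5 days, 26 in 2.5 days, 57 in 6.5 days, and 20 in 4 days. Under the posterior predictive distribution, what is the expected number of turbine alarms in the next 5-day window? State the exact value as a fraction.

Total count: 23 + 44 + 26 + 57 + 20 = 170.
Total exposure: 3 + 5 + 2.5 + 6.5 + 4 = 21 days.
Posterior: α' = 12 + 170 = 182, β' = 12 + 21 = 33.
Predictive mean over a 5-day window = T·E[λ|data] = 5·182/33 = 910/33.

910/33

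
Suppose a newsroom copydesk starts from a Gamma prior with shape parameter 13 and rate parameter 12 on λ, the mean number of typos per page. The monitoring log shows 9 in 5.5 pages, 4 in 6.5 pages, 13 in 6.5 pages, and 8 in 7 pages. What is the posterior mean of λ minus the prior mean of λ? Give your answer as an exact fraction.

Total count: 9 + 4 + 13 + 8 = 34.
Total exposure: 5.5 + 6.5 + 6.5 + 7 = 25.5 pages.
Posterior: α' = 13 + 34 = 47, β' = 12 + 25.5 = 75/2.
Posterior mean = 47/(75/2) = 94/75; prior mean = 13/12 = 13/12. Difference = 94/75 − 13/12 = 17/100.

17/100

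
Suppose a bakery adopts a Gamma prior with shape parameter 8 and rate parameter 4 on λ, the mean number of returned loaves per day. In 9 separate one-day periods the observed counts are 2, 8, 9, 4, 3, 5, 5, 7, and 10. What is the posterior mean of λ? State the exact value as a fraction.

Total count: 2 + 8 + 9 + 4 + 3 + 5 + 5 + 7 + 10 = 53.
Total exposure: 9 days.
By Gamma–Poisson conjugacy, the posterior is Gamma(α + Σx, β + Σt) = Gamma(8 + 53, 4 + 9) = Gamma(61, 13).
Posterior mean = α'/β' = 61/13.

61/13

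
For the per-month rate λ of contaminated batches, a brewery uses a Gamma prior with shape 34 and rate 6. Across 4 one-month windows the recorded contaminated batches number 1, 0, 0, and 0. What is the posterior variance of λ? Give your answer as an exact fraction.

Total count: 1 + 0 + 0 + 0 = 1.
Total exposure: 4 months.
Gamma(α, β) with Poisson data over total exposure Σt gives posterior Gamma(α+Σx, β+Σt) = Gamma(35, 10).
Posterior variance = α'/β'² = 35/100 = 7/20.

7/20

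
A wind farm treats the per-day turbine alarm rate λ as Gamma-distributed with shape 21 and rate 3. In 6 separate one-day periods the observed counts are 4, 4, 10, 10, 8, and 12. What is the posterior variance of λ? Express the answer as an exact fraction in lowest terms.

23/27

Total count: 4 + 4 + 10 + 10 + 8 + 12 = 48.
Total exposure: 6 days.
Gamma(α, β) with Poisson data over total exposure Σt gives posterior Gamma(α+Σx, β+Σt) = Gamma(69, 9).
Posterior variance = α'/β'² = 69/81 = 23/27.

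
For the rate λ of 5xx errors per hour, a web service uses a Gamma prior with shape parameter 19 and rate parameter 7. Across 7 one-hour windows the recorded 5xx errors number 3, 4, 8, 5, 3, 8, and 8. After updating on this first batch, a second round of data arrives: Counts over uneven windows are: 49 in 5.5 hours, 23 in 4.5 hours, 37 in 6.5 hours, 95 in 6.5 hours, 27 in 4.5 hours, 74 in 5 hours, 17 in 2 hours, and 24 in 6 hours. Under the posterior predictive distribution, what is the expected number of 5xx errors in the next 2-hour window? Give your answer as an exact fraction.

Total count: 3 + 4 + 8 + 5 + 3 + 8 + 8 = 39.
Total exposure: 7 hours.
After the first batch: Gamma(19 + 39, 7 + 7) = Gamma(58, 14).
Total count: 49 + 23 + 37 + 95 + 27 + 74 + 17 + 24 = 346.
Total exposure: 5.5 + 4.5 + 6.5 + 6.5 + 4.5 + 5 + 2 + 6 = 40.5 hours.
After the second batch: Gamma(58 + 346, 14 + 40.5) = Gamma(404, 109/2).
Predictive mean over a 2-hour window = T·E[λ|data] = 2·404/(109/2) = 1616/109.

1616/109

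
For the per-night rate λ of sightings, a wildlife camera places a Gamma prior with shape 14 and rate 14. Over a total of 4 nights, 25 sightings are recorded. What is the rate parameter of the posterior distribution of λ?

18

Total count 25 over total exposure 4 nights.
Conjugate update: add total count to the shape and total exposure to the rate, giving Gamma(39, 18).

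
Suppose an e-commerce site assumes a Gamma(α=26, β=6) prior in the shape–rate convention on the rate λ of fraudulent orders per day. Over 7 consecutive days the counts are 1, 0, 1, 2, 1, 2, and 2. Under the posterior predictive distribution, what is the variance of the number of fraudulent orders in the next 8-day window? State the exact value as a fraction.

5880/169

Total count: 1 + 0 + 1 + 2 + 1 + 2 + 2 = 9.
Total exposure: 7 days.
Posterior: α' = 26 + 9 = 35, β' = 6 + 7 = 13.
The posterior predictive for a window of length T is Negative Binomial with variance T·α'·(β'+T)/β'² = 8·35·21/169 = 5880/169.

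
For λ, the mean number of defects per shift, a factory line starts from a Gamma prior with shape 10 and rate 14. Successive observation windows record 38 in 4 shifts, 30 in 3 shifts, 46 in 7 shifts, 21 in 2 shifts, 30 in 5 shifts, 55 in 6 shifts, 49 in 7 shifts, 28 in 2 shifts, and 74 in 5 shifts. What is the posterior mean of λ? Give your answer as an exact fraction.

Total count: 38 + 30 + 46 + 21 + 30 + 55 + 49 + 28 + 74 = 371.
Total exposure: 4 + 3 + 7 + 2 + 5 + 6 + 7 + 2 + 5 = 41 shifts.
Gamma(α, β) with Poisson data over total exposure Σt gives posterior Gamma(α+Σx, β+Σt) = Gamma(381, 55).
Posterior mean = α'/β' = 381/55.

381/55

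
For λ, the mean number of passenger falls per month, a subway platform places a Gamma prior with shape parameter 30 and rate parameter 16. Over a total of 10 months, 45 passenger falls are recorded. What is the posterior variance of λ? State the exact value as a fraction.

Total count 45 over total exposure 10 months.
Conjugate update: add total count to the shape and total exposure to the rate, giving Gamma(75, 26).
Posterior variance = α'/β'² = 75/676.

75/676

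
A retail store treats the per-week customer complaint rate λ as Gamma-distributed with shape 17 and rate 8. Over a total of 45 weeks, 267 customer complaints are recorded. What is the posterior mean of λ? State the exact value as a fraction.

Total count 267 over total exposure 45 weeks.
By Gamma–Poisson conjugacy, the posterior is Gamma(α + Σx, β + Σt) = Gamma(17 + 267, 8 + 45) = Gamma(284, 53).
Posterior mean = α'/β' = 284/53.

284/53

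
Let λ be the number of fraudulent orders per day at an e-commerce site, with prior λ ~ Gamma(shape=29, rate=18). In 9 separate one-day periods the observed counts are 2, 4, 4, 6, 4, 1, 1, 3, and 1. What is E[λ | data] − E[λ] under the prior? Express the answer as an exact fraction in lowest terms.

Total count: 2 + 4 + 4 + 6 + 4 + 1 + 1 + 3 + 1 = 26.
Total exposure: 9 days.
The Gamma prior is conjugate for the Poisson rate, so λ | data ~ Gamma(29+26, 18+9) = Gamma(55, 27).
Posterior mean = 55/27 = 55/27; prior mean = 29/18 = 29/18. Difference = 55/27 − 29/18 = 23/54.

23/54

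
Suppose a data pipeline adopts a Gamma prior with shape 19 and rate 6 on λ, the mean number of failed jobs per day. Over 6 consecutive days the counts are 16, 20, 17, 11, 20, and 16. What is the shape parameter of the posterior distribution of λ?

119

Total count: 16 + 20 + 17 + 11 + 20 + 16 = 100.
Total exposure: 6 days.
The Gamma prior is conjugate for the Poisson rate, so λ | data ~ Gamma(19+100, 6+6) = Gamma(119, 12).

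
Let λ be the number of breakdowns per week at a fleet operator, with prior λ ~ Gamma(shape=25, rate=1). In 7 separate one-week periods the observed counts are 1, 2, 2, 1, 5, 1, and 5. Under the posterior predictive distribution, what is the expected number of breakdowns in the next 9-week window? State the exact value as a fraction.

Total count: 1 + 2 + 2 + 1 + 5 + 1 + 5 = 17.
Total exposure: 7 weeks.
By Gamma–Poisson conjugacy, the posterior is Gamma(α + Σx, β + Σt) = Gamma(25 + 17, 1 + 7) = Gamma(42, 8).
Predictive mean over a 9-week window = T·E[λ|data] = 9·42/8 = 189/4.

189/4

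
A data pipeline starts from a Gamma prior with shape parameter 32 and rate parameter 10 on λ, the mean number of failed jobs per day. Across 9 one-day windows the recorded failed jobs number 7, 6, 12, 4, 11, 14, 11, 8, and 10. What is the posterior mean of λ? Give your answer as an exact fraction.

Total count: 7 + 6 + 12 + 4 + 11 + 14 + 11 + 8 + 10 = 83.
Total exposure: 9 days.
Gamma(α, β) with Poisson data over total exposure Σt gives posterior Gamma(α+Σx, β+Σt) = Gamma(115, 19).
Posterior mean = α'/β' = 115/19.

115/19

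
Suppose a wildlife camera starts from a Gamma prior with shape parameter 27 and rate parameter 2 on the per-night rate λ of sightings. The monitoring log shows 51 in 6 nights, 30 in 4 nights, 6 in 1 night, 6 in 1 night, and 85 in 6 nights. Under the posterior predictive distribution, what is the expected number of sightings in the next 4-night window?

Total count: 51 + 30 + 6 + 6 + 85 = 178.
Total exposure: 6 + 4 + 1 + 1 + 6 = 18 nights.
By Gamma–Poisson conjugacy, the posterior is Gamma(α + Σx, β + Σt) = Gamma(27 + 178, 2 + 18) = Gamma(205, 20).
Predictive mean over a 4-night window = T·E[λ|data] = 4·205/20 = 41.

41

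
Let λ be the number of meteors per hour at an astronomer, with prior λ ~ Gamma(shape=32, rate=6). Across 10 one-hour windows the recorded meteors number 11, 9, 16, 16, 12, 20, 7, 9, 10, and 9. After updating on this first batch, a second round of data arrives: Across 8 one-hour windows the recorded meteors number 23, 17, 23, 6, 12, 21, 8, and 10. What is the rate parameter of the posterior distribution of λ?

Total count: 11 + 9 + 16 + 16 + 12 + 20 + 7 + 9 + 10 + 9 = 119.
Total exposure: 10 hours.
After the first batch: Gamma(32 + 119, 6 + 10) = Gamma(151, 16).
Total count: 23 + 17 + 23 + 6 + 12 + 21 + 8 + 10 = 120.
Total exposure: 8 hours.
After the second batch: Gamma(151 + 120, 16 + 8) = Gamma(271, 24).

24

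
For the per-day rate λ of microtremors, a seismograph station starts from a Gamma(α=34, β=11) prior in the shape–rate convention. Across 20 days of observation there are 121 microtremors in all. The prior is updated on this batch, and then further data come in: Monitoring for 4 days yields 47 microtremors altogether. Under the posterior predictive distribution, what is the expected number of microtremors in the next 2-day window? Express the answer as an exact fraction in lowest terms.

Total count 121 over total exposure 20 days.
After the first batch: Gamma(34 + 121, 11 + 20) = Gamma(155, 31).
Total count 47 over total exposure 4 days.
After the second batch: Gamma(155 + 47, 31 + 4) = Gamma(202, 35).
Predictive mean over a 2-day window = T·E[λ|data] = 2·202/35 = 404/35.

404/35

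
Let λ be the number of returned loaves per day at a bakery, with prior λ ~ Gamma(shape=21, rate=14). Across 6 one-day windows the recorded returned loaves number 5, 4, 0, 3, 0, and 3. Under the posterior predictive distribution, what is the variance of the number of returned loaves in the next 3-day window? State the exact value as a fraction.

Total count: 5 + 4 + 0 + 3 + 0 + 3 = 15.
Total exposure: 6 days.
By Gamma–Poisson conjugacy, the posterior is Gamma(α + Σx, β + Σt) = Gamma(21 + 15, 14 + 6) = Gamma(36, 20).
The posterior predictive for a window of length T is Negative Binomial with variance T·α'·(β'+T)/β'² = 3·36·23/400 = 621/100.

621/100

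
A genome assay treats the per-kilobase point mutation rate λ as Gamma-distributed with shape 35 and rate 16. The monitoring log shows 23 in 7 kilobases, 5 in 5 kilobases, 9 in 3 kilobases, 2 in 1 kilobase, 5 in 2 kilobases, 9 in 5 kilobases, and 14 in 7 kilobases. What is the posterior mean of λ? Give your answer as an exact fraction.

51/23

Total count: 23 + 5 + 9 + 2 + 5 + 9 + 14 = 67.
Total exposure: 7 + 5 + 3 + 1 + 2 + 5 + 7 = 30 kilobases.
Conjugate update: add total count to the shape and total exposure to the rate, giving Gamma(102, 46).
Posterior mean = α'/β' = 102/46 = 51/23.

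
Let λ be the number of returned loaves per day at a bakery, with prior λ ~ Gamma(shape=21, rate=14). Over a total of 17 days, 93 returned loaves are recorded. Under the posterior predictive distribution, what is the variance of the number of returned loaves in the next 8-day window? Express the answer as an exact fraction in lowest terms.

Total count 93 over total exposure 17 days.
The Gamma prior is conjugate for the Poisson rate, so λ | data ~ Gamma(21+93, 14+17) = Gamma(114, 31).
The posterior predictive for a window of length T is Negative Binomial with variance T·α'·(β'+T)/β'² = 8·114·39/961 = 35568/961.

35568/961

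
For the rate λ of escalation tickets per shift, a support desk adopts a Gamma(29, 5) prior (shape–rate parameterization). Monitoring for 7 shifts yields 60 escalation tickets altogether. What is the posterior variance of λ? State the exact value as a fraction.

89/144

Total count 60 over total exposure 7 shifts.
Posterior: α' = 29 + 60 = 89, β' = 5 + 7 = 12.
Posterior variance = α'/β'² = 89/144.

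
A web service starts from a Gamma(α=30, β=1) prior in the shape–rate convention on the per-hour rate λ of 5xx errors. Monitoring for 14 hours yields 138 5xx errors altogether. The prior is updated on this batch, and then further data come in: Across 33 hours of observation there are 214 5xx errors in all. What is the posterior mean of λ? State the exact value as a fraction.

Total count 138 over total exposure 14 hours.
After the first batch: Gamma(30 + 138, 1 + 14) = Gamma(168, 15).
Total count 214 over total exposure 33 hours.
After the second batch: Gamma(168 + 214, 15 + 33) = Gamma(382, 48).
Posterior mean = α'/β' = 382/48 = 191/24.

191/24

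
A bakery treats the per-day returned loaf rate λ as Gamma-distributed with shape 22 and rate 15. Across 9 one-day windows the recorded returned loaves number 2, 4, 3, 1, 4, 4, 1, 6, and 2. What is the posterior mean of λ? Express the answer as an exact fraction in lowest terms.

Total count: 2 + 4 + 3 + 1 + 4 + 4 + 1 + 6 + 2 = 27.
Total exposure: 9 days.
Gamma(α, β) with Poisson data over total exposure Σt gives posterior Gamma(α+Σx, β+Σt) = Gamma(49, 24).
Posterior mean = α'/β' = 49/24.

49/24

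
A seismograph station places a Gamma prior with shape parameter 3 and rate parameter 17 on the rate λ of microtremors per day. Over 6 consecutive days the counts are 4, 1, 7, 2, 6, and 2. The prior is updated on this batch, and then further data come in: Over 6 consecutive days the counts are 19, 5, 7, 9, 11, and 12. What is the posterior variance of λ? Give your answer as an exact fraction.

88/841

Total count: 4 + 1 + 7 + 2 + 6 + 2 = 22.
Total exposure: 6 days.
After the first batch: Gamma(3 + 22, 17 + 6) = Gamma(25, 23).
Total count: 19 + 5 + 7 + 9 + 11 + 12 = 63.
Total exposure: 6 days.
After the second batch: Gamma(25 + 63, 23 + 6) = Gamma(88, 29).
Posterior variance = α'/β'² = 88/841.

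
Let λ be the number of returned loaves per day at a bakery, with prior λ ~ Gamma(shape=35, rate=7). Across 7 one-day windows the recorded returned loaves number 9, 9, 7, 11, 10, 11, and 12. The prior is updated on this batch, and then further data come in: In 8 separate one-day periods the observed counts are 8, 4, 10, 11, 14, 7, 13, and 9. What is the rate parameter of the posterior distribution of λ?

22

Total count: 9 + 9 + 7 + 11 + 10 + 11 + 12 = 69.
Total exposure: 7 days.
After the first batch: Gamma(35 + 69, 7 + 7) = Gamma(104, 14).
Total count: 8 + 4 + 10 + 11 + 14 + 7 + 13 + 9 = 76.
Total exposure: 8 days.
After the second batch: Gamma(104 + 76, 14 + 8) = Gamma(180, 22).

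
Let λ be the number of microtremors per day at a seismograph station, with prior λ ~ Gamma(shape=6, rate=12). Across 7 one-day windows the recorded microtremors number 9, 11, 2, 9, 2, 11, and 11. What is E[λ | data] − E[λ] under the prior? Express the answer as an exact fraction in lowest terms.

103/38

Total count: 9 + 11 + 2 + 9 + 2 + 11 + 11 = 55.
Total exposure: 7 days.
Conjugate update: add total count to the shape and total exposure to the rate, giving Gamma(61, 19).
Posterior mean = 61/19 = 61/19; prior mean = 6/12 = 1/2. Difference = 61/19 − 1/2 = 103/38.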